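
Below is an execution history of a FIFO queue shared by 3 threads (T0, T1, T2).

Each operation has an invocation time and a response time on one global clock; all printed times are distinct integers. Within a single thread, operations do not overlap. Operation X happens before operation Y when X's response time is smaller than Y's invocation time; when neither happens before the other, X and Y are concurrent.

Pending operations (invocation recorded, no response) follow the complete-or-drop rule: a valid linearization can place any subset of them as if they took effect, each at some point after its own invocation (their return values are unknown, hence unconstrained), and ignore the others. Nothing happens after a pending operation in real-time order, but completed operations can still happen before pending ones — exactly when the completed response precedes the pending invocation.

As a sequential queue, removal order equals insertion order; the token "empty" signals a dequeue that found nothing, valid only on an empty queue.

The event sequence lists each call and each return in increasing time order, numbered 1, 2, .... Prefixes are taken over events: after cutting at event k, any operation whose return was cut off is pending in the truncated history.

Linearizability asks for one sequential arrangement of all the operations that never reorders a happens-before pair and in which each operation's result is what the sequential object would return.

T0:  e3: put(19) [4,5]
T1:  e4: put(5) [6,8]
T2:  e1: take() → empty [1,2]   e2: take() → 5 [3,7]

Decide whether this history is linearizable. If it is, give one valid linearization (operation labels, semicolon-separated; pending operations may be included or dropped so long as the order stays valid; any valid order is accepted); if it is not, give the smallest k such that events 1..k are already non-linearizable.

not linearizable — minimal violating prefix: 7 events

events 1..6 are fine; event 7 — the response of e2 at time 7 — makes the prefix non-linearizable
checked exhaustively: 2 real-time-consistent orders of 3 completed operations, zero legal FIFO queue replays
no escape via the 1 pending operation (e4): every completion choice fails
take e1, e2, e3 (pending dropped): step 2 already fails, because e2 take() → 5 cannot occur there
take e1, e3, e2 (pending dropped): step 3 already fails, because e2 take() → 5 cannot occur there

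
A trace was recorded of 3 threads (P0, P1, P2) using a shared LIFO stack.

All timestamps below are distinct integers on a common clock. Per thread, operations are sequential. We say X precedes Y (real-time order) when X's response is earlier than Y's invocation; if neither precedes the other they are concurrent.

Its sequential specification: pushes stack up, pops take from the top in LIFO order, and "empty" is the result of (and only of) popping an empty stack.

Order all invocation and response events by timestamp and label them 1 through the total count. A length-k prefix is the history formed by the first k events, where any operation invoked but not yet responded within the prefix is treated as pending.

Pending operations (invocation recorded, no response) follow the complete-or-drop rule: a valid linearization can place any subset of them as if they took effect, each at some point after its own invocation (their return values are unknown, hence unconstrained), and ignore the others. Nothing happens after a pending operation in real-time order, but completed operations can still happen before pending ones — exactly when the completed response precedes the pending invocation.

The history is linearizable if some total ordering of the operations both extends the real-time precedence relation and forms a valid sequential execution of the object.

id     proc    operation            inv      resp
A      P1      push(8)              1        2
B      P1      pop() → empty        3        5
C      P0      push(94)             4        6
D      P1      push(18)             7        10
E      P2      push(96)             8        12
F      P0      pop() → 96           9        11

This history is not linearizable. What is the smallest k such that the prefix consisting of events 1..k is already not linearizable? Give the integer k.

5

one valid order for events 1..4 is A:
after step 1 (A push(8)): stack <8>
event 5 — B's response, time 5 — after it, nothing linearizes
every completion of the 1 pending operation (C) was checked; none linearizes
one such order, A, B (pending dropped), breaks at step 2 where B pop() → empty is illegal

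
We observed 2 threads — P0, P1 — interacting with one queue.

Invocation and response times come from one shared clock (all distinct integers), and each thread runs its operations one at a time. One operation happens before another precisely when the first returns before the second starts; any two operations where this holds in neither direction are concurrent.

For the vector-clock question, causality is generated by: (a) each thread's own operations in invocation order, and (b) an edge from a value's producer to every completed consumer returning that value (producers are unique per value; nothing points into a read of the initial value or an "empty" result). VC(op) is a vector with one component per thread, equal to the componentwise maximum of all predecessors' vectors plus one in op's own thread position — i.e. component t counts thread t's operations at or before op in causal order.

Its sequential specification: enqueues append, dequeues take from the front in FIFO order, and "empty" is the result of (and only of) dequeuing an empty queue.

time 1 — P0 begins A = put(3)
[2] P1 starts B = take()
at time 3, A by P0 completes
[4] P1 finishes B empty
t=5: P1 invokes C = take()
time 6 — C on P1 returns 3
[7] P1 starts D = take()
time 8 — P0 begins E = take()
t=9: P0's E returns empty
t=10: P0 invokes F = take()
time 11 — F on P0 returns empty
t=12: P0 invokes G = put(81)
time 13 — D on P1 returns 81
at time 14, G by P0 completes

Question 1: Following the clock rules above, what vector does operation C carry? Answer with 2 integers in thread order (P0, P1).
invoked at 2, B has no predecessors; its own P1 bump gives (0, 1)
invoked at 1, A has no predecessors; its own P0 bump gives (1, 0)
E, invoked 8, takes VC(A)=(1, 0) under max, adds 1 for P0 → (2, 0)
C, invoked 5, takes VC(A)=(1, 0), VC(B)=(0, 1) under max, adds 1 for P1 → (1, 2)
F, invoked 10, takes VC(E)=(2, 0) under max, adds 1 for P0 → (3, 0)
G, invoked 12, takes VC(F)=(3, 0) under max, adds 1 for P0 → (4, 0)
D, invoked 7, takes VC(C)=(1, 2), VC(G)=(4, 0) under max, adds 1 for P1 → (4, 3)
target: VC(C) = (1, 2)

(1, 2)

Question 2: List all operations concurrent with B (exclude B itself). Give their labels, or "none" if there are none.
concurrent with B ([2,4]): every op whose interval crosses 2..4
A [1,3]: concurrent
C [5,6]: after
D [7,13]: after
E [8,9]: after
F [10,11]: after
G [12,14]: after

A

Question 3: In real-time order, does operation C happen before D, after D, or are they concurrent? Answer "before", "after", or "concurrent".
C spans [5,6], D spans [7,13]
resp(C)=6 < inv(D)=7

before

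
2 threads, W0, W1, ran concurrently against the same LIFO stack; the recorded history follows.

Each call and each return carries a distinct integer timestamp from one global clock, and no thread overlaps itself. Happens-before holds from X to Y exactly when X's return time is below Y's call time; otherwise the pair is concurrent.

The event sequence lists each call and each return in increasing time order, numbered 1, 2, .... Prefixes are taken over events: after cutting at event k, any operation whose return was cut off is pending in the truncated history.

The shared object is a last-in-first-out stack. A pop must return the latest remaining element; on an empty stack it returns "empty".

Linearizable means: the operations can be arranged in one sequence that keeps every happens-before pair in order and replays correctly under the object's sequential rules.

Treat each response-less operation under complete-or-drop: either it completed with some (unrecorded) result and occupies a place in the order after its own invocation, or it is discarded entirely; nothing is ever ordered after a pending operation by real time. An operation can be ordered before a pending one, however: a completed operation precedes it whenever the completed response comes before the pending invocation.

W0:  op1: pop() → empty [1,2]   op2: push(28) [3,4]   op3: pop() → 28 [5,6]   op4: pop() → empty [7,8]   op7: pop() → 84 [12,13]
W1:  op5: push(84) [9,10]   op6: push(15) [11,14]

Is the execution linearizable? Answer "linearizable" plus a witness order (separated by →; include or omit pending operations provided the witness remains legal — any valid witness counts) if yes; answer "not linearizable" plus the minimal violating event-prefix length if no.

step 1: op1 pop() → empty — stack <>
step 2: op2 push(28) — stack <28>
step 3: op3 pop() → 28 — stack <>
step 4: op4 pop() → empty — stack <>
step 5: op5 push(84) — stack <84>
step 6: op7 pop() → 84 — stack <>
step 7: op6 push(15) — stack <15>

linearizable — witness: op1 → op2 → op3 → op4 → op5 → op7 → op6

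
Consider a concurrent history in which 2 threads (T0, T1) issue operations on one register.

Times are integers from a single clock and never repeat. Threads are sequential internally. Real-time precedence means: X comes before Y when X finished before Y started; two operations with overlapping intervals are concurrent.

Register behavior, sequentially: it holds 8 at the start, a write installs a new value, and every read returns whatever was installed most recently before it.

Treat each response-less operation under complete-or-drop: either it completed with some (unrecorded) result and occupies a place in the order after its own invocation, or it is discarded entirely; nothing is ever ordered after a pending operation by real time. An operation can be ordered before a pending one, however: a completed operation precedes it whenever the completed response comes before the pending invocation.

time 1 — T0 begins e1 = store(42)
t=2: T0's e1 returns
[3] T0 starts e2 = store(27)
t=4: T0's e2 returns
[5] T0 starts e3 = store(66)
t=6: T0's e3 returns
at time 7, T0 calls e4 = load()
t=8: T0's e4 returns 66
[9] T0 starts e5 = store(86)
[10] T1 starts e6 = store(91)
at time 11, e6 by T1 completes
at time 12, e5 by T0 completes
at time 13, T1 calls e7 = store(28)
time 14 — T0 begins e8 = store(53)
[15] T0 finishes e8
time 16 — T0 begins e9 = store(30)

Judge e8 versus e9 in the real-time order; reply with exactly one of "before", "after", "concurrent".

before

e8 spans [14,15], e9 spans [16,…)
resp(e8)=15 < inv(e9)=16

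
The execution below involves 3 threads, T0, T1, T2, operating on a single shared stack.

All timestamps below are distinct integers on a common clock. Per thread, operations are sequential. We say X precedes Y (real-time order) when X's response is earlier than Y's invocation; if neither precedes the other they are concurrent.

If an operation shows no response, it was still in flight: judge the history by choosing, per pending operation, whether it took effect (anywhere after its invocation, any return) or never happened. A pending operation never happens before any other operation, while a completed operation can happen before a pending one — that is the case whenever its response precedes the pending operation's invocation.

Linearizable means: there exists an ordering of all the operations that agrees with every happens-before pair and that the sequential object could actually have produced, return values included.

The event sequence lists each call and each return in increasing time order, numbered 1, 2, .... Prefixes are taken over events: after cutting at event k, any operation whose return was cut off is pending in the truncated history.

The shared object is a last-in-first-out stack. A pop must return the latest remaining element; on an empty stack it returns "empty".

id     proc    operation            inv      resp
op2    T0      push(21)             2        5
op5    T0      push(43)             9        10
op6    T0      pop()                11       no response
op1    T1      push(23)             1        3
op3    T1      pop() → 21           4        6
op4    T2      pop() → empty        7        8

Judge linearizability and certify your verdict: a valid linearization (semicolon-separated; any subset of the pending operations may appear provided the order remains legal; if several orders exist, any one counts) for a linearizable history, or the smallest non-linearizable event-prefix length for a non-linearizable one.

not linearizable — minimal violating prefix: 8 events

the violation lands at event 8, op4's response at time 8: events 1..7 linearize, events 1..8 do not
checked exhaustively: 3 real-time-consistent orders of 4 completed operations, zero legal stack replays
e.g. op1, op2, op3, op4: illegal at step 4, since op4 pop() → empty cannot apply there
e.g. op1, op3, op2, op4: illegal at step 2, since op3 pop() → 21 cannot apply there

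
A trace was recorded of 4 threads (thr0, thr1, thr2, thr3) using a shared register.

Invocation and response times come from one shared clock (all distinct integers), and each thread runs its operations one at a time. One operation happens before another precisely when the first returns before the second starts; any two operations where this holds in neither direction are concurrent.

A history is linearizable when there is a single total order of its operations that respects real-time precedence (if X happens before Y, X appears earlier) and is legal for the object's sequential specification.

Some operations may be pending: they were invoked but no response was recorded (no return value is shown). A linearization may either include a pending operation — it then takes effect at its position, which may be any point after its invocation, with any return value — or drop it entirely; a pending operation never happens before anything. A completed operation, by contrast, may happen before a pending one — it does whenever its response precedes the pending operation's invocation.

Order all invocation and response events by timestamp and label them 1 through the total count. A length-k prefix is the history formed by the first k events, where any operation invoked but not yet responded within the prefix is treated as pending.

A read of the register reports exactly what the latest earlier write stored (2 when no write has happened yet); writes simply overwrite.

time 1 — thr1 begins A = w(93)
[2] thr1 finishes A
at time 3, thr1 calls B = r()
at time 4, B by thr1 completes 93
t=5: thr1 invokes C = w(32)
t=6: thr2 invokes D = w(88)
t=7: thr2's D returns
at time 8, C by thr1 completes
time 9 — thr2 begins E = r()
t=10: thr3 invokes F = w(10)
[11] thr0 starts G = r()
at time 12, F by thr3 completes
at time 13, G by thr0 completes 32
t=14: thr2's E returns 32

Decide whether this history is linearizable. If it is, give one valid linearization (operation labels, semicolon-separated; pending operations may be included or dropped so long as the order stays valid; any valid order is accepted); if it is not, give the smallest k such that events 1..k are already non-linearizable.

step 1: A w(93) — value 93
step 2: B r() → 93 — value 93
step 3: D w(88) — value 88
step 4: C w(32) — value 32
step 5: E r() → 32 — value 32
step 6: G r() → 32 — value 32
step 7: F w(10) — value 10

linearizable — witness: A; B; D; C; E; G; F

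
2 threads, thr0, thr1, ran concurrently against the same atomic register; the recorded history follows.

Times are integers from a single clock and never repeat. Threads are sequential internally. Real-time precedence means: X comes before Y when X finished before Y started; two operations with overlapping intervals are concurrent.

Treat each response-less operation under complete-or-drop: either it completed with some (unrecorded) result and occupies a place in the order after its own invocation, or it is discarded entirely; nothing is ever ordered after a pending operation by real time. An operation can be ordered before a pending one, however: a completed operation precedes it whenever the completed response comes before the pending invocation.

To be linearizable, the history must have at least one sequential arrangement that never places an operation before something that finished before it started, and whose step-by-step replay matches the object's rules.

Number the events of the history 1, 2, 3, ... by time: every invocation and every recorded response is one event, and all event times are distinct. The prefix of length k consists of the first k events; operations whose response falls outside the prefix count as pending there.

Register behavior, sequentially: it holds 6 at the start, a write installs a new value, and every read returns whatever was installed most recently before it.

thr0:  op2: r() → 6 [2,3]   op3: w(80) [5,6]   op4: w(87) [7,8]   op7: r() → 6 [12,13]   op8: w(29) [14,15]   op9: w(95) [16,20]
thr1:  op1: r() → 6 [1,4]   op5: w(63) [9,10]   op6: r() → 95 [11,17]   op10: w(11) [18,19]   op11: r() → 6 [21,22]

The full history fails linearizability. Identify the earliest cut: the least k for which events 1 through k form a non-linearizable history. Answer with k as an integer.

a valid linearization of events 1..12 exists, for instance op1, op2, op3, op4, op5:
step 1: op1 r() → 6 — value 6
step 2: op2 r() → 6 — value 6
step 3: op3 w(80) — value 80
step 4: op4 w(87) — value 87
step 5: op5 w(63) — value 63
at event 13 (op7's time-13 response) nothing linearizes any more
no completion choice of the 1 pending operation (op6) rescues it — every subset was tried
one such order, op1, op2, op3, op4, op5, op7 (pending dropped), breaks at step 6 where op7 r() → 6 is illegal
one such order, op2, op1, op3, op4, op5, op7 (pending dropped), breaks at step 6 where op7 r() → 6 is illegal

13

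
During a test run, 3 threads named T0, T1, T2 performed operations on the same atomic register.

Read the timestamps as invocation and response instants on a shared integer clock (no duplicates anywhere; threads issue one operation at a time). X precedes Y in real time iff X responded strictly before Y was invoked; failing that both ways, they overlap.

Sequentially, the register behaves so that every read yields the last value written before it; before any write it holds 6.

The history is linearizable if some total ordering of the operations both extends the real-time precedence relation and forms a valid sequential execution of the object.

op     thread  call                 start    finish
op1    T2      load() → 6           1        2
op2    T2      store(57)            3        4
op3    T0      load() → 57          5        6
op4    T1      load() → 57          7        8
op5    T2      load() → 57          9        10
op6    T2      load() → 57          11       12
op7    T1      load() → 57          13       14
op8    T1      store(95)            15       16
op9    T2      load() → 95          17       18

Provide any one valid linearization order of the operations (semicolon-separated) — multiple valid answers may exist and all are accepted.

after step 1 (op1 load() → 6): value 6
after step 2 (op2 store(57)): value 57
after step 3 (op3 load() → 57): value 57
after step 4 (op4 load() → 57): value 57
after step 5 (op5 load() → 57): value 57
after step 6 (op6 load() → 57): value 57
after step 7 (op7 load() → 57): value 57
after step 8 (op8 store(95)): value 95
after step 9 (op9 load() → 95): value 95

op1; op2; op3; op4; op5; op6; op7; op8; op9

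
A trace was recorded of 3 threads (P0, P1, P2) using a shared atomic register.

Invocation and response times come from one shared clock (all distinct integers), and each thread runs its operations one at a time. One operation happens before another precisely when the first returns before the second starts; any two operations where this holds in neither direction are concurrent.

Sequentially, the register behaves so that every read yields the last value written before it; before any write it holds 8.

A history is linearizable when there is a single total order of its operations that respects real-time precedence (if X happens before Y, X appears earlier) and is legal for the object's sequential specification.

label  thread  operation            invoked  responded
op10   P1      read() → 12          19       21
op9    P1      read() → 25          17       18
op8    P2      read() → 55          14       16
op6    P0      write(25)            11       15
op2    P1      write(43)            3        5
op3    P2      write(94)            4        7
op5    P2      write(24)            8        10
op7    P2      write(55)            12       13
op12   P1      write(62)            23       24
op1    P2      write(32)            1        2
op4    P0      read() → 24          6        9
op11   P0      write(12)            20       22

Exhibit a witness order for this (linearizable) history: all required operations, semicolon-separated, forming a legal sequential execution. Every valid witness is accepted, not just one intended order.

op1; op2; op3; op5; op4; op7; op8; op6; op9; op11; op10; op12

1. op1 write(32), leaving value 32
2. op2 write(43), leaving value 43
3. op3 write(94), leaving value 94
4. op5 write(24), leaving value 24
5. op4 read() → 24, leaving value 24
6. op7 write(55), leaving value 55
7. op8 read() → 55, leaving value 55
8. op6 write(25), leaving value 25
9. op9 read() → 25, leaving value 25
10. op11 write(12), leaving value 12
11. op10 read() → 12, leaving value 12
12. op12 write(62), leaving value 62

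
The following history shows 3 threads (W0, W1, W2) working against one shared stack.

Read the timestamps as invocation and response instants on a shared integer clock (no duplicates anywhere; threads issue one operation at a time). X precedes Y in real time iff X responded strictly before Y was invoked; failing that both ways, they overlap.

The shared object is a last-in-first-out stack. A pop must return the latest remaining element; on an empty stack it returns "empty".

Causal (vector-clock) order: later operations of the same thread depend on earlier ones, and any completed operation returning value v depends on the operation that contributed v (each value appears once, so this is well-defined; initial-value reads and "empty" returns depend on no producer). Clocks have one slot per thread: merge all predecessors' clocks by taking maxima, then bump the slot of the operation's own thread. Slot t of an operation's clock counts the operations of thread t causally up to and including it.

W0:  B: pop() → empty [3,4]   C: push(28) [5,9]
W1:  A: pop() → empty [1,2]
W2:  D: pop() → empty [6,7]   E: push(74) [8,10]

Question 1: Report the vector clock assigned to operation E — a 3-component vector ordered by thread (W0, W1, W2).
invoked at 6, D has no predecessors; its own W2 bump gives (0, 0, 1)
invoked at 1, A has no predecessors; its own W1 bump gives (0, 1, 0)
invoked at 3, B has no predecessors; its own W0 bump gives (1, 0, 0)
from VC(D)=(0, 0, 1), E (invoked 8) maxes components and bumps W2 → (0, 0, 2)
from VC(B)=(1, 0, 0), C (invoked 5) maxes components and bumps W0 → (2, 0, 0)
target: VC(E) = (0, 0, 2)

(0, 0, 2)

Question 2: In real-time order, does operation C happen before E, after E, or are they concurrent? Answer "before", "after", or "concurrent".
C spans [5,9], E spans [8,10]
the intervals overlap in both directions

concurrent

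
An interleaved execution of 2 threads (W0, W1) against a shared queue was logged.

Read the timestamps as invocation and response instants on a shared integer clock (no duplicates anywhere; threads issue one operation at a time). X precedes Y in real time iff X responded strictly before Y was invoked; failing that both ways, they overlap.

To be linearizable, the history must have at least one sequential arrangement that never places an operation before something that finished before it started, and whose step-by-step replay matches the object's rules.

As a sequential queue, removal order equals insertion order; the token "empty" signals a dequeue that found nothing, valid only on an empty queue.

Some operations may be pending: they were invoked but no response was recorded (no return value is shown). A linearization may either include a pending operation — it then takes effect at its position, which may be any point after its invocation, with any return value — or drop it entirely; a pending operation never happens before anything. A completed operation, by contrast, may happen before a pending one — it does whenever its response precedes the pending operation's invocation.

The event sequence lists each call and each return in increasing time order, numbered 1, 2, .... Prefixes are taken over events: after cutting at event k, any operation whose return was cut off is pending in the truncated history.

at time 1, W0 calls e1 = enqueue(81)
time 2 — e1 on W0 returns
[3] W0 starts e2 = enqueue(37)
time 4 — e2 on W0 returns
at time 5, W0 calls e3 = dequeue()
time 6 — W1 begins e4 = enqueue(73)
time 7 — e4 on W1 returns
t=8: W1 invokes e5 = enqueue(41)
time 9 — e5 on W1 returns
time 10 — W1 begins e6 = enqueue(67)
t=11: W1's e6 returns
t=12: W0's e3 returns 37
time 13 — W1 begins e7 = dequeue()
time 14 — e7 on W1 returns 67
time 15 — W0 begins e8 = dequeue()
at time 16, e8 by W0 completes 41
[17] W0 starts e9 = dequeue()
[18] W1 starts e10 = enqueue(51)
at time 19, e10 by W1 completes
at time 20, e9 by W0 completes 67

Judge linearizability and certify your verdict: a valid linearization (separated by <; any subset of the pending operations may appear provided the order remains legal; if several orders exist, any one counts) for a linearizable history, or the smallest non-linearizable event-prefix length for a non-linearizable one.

cut after 11 events: linearizable; cut after 12 events (e3 responds, time 12): not linearizable
all 4 real-time-respecting orders fail — 6 completed queue operations, no legal replay
for example e1, e2, e3, e4, e5, e6 fails at step 3: e3 dequeue() → 37 is not legal there
for example e1, e2, e4, e3, e5, e6 fails at step 4: e3 dequeue() → 37 is not legal there

not linearizable — minimal violating prefix: 12 events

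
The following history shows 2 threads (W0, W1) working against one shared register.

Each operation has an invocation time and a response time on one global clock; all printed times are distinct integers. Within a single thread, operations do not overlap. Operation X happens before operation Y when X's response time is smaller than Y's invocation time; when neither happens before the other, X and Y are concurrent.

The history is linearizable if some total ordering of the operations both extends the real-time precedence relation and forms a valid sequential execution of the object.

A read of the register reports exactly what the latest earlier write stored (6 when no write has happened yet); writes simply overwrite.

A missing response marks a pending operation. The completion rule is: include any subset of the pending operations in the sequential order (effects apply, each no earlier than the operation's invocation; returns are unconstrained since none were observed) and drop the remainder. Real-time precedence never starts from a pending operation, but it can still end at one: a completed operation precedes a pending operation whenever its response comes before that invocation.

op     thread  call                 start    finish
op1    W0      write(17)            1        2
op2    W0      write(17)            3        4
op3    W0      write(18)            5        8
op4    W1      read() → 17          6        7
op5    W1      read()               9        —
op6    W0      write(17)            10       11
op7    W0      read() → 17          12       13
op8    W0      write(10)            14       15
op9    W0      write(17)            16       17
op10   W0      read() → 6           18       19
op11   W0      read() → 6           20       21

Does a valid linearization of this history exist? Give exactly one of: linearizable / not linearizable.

through event 18 a valid linearization exists; event 19 (op10 responding at time 19) ends that
every one of the 2 real-time-consistent orders over 9 completed register ops fails the sequential spec
including or dropping the 1 pending operation (op5) in any combination fails
for example op1, op2, op3, op4, op6, op7, op8, op9, op10 (pending dropped) fails at step 4: op4 read() → 17 is not legal there
for example op1, op2, op4, op3, op6, op7, op8, op9, op10 (pending dropped) fails at step 9: op10 read() → 6 is not legal there

not linearizable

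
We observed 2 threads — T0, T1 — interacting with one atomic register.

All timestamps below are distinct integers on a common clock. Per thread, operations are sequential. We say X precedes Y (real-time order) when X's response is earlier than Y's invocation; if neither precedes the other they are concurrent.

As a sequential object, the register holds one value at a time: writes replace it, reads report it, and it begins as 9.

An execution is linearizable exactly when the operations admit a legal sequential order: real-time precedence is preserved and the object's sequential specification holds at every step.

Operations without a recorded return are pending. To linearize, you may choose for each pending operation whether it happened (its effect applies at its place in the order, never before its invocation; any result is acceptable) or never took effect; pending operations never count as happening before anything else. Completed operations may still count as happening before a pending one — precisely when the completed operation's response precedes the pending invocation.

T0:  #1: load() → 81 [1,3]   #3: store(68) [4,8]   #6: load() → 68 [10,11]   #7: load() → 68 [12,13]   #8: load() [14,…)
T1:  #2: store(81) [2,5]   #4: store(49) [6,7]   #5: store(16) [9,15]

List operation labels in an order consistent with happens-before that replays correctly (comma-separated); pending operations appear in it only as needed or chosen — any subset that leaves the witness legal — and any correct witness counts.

#2, #1, #4, #3, #6, #7, #5

step 1: #2 store(81) — value 81
step 2: #1 load() → 81 — value 81
step 3: #4 store(49) — value 49
step 4: #3 store(68) — value 68
step 5: #6 load() → 68 — value 68
step 6: #7 load() → 68 — value 68
step 7: #5 store(16) — value 16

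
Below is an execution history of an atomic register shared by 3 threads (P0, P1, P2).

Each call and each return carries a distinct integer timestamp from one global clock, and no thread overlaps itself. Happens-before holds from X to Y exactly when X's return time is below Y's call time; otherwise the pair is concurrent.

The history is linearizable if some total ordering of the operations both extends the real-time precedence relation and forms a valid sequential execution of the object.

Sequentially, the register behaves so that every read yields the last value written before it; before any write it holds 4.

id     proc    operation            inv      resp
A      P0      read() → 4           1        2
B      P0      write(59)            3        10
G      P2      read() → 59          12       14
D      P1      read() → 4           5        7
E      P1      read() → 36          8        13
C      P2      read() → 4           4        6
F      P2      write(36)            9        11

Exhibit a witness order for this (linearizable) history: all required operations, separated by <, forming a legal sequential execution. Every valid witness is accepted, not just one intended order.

A < C < D < F < E < B < G

1. A read() → 4, leaving value 4
2. C read() → 4, leaving value 4
3. D read() → 4, leaving value 4
4. F write(36), leaving value 36
5. E read() → 36, leaving value 36
6. B write(59), leaving value 59
7. G read() → 59, leaving value 59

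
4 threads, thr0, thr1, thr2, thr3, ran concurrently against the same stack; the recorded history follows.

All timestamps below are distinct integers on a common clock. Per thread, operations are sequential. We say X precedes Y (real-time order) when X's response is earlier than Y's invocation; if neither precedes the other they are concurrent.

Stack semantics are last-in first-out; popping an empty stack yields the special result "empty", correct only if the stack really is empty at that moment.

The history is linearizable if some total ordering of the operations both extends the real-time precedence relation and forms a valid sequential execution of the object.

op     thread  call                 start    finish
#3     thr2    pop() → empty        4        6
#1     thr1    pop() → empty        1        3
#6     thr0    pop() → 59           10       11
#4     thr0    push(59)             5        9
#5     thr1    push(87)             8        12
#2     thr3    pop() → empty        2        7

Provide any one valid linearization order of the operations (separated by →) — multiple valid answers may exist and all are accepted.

#1 → #2 → #3 → #4 → #6 → #5

step 1: #1 pop() → empty — stack <>
step 2: #2 pop() → empty — stack <>
step 3: #3 pop() → empty — stack <>
step 4: #4 push(59) — stack <59>
step 5: #6 pop() → 59 — stack <>
step 6: #5 push(87) — stack <87>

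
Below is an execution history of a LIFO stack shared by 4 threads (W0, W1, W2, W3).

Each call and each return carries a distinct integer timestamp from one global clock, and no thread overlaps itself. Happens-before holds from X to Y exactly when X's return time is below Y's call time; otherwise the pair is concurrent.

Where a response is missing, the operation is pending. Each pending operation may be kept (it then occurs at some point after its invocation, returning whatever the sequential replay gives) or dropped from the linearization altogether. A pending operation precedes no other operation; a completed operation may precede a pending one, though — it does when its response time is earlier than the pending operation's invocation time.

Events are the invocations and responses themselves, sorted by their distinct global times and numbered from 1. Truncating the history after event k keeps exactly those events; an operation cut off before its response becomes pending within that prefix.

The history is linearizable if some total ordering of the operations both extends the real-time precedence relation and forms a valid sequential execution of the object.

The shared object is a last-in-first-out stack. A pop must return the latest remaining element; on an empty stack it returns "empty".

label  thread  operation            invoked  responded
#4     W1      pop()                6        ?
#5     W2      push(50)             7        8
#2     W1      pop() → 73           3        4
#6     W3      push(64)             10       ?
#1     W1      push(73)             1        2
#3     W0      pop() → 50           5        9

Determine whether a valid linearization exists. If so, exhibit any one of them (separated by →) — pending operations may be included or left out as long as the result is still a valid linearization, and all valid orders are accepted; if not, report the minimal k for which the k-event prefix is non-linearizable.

step 1: #1 push(73) — stack <73>
step 2: #2 pop() → 73 — stack <>
step 3: #4 pop() (pending, included) — stack <>
step 4: #5 push(50) — stack <50>
step 5: #3 pop() → 50 — stack <>

linearizable — witness: #1 → #2 → #4 → #5 → #3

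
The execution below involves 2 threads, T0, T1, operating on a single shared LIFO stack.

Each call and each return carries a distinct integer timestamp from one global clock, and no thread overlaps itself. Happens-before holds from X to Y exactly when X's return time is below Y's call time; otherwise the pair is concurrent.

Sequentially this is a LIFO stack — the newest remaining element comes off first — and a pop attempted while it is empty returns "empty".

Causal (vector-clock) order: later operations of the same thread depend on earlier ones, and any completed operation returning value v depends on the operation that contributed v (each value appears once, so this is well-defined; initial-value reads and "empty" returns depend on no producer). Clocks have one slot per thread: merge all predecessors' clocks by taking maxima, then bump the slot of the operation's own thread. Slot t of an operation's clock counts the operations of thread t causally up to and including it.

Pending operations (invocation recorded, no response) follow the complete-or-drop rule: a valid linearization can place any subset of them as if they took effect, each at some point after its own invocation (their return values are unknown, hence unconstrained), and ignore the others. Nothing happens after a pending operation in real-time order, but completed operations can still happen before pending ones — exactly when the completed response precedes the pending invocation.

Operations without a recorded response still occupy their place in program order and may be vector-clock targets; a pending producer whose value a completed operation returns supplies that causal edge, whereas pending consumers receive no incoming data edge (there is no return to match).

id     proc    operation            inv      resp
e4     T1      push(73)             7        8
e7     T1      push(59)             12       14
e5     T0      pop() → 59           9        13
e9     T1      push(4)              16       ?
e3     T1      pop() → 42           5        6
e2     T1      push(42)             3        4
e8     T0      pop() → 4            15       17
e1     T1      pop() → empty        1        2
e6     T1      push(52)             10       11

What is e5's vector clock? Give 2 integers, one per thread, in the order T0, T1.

(1, 6)

invoked at 1, e1 has no predecessors; its own T1 bump gives (0, 1)
e2 (invocation 3): componentwise max over VC(e1)=(0, 1), +1 at T1, giving (0, 2)
e3 (invocation 5): componentwise max over VC(e2)=(0, 2), +1 at T1, giving (0, 3)
e4 (invocation 7): componentwise max over VC(e3)=(0, 3), +1 at T1, giving (0, 4)
e6 (invocation 10): componentwise max over VC(e4)=(0, 4), +1 at T1, giving (0, 5)
e7 (invocation 12): componentwise max over VC(e6)=(0, 5), +1 at T1, giving (0, 6)
e9 (invocation 16): componentwise max over VC(e7)=(0, 6), +1 at T1, giving (0, 7)
e5 (invocation 9): componentwise max over VC(e7)=(0, 6), +1 at T0, giving (1, 6)
e8 (invocation 15): componentwise max over VC(e5)=(1, 6), VC(e9)=(0, 7), +1 at T0, giving (2, 7)
target: VC(e5) = (1, 6)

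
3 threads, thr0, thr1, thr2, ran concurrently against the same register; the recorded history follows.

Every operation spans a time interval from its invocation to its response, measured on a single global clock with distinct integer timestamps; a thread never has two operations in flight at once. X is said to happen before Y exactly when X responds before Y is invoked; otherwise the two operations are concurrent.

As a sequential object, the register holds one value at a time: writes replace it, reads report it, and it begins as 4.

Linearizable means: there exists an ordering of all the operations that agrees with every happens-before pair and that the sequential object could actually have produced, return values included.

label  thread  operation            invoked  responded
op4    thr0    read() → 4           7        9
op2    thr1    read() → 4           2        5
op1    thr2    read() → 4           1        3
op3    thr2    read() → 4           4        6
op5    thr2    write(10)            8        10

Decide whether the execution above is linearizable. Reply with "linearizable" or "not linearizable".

witness order: op1, op2, op3, op4, op5
1. op1 read() → 4, leaving value 4
2. op2 read() → 4, leaving value 4
3. op3 read() → 4, leaving value 4
4. op4 read() → 4, leaving value 4
5. op5 write(10), leaving value 10

linearizable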